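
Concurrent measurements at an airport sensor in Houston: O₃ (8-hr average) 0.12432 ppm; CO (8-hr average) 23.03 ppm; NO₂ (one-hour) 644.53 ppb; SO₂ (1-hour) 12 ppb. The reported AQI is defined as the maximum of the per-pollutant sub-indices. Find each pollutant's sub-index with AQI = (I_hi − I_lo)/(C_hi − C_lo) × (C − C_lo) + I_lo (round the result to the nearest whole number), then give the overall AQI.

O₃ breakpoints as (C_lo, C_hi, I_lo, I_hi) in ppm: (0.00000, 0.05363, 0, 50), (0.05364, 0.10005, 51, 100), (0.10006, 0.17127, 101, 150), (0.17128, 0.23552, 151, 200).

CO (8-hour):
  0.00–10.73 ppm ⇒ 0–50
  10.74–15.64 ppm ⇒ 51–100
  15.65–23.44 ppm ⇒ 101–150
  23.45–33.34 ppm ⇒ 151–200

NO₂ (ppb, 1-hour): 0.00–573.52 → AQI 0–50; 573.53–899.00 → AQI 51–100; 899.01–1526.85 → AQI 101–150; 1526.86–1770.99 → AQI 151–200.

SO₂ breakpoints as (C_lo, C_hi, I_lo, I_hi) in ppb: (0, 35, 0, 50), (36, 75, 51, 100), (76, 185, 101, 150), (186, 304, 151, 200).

147

O₃ 0.12432: bracket 0.10006–0.17127 → index 101–150; slope 49/0.07121, offset 0.02426.
AQI = 101 + 49/0.07121·0.02426 ≈ 117.69 ⇒ 118.
CO: 23.03 lies in 15.65–23.44, so I_lo=101, I_hi=150, C_lo=15.65, C_hi=23.44.
(150−101)/(23.44−15.65) × (23.03−15.65) + 101 = 49/7.79 × 7.38 + 101 ≈ 147.42 → 147.
NO₂ 644.53: bracket 573.53–899.00 → index 51–100; slope 49/325.47, offset 71.00.
AQI = 51 + 49/325.47·71.00 ≈ 61.69 ⇒ 62.
SO₂: 12 ∈ [0, 35] ↔ index [0, 50].
0 + (12−0)·(50−0)/(35−0) = 0 + 12·50/35 ≈ 17.14, so AQI = 17.
Sub-indices: O₃→118, CO→147, NO₂→62, SO₂→17. Overall AQI = max = 147; dominant pollutant is CO.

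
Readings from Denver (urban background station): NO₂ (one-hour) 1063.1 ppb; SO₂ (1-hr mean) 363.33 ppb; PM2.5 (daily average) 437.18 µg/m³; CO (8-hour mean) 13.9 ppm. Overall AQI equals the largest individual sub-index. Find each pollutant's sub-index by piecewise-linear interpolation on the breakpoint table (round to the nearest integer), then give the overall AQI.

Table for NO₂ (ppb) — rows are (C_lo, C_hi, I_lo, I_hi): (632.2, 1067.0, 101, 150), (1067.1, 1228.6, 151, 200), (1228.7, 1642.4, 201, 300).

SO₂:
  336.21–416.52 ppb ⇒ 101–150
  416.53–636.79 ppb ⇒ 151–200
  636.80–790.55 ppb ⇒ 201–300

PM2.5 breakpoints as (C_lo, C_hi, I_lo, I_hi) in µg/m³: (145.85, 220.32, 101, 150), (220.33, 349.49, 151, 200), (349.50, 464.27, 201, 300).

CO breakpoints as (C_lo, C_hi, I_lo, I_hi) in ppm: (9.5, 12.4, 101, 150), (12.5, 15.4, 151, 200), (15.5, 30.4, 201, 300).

NO₂ 1063.1: bracket 632.2–1067.0 → index 101–150; slope 49/434.8, offset 430.9.
AQI = 101 + 49/434.8·430.9 ≈ 149.56 ⇒ 150.
SO₂: row 336.21–416.52 (AQI 101–150). (150−101)·(363.33−336.21)/(416.52−336.21) + 101 = 49·27.12/80.31 + 101 ≈ 117.55 → 118.
PM2.5: 437.18 lies in 349.50–464.27, so I_lo=201, I_hi=300, C_lo=349.50, C_hi=464.27.
(300−201)/(464.27−349.50) × (437.18−349.50) + 201 = 99/114.77 × 87.68 + 201 ≈ 276.63 → 277.
CO: row 12.5–15.4 (AQI 151–200). (200−151)·(13.9−12.5)/(15.4−12.5) + 151 = 49·1.4/2.9 + 151 ≈ 174.66 → 175.
Sub-indices: NO₂→150, SO₂→118, PM2.5→277, CO→175. Overall AQI = max = 277; dominant pollutant is PM2.5.

277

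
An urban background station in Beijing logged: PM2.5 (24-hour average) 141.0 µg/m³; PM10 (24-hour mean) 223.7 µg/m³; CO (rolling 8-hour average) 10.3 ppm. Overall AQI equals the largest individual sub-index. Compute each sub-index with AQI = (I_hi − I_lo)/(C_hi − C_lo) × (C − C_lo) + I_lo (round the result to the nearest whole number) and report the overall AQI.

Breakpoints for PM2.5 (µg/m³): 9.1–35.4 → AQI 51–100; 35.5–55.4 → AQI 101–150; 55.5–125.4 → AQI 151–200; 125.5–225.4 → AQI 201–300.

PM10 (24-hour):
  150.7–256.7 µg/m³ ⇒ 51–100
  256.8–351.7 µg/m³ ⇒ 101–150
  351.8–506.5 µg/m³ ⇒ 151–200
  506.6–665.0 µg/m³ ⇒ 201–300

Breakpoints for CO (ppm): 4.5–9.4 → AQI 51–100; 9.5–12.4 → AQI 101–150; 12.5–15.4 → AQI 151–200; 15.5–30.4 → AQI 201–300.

216

PM2.5: 141.0 ∈ [125.5, 225.4] ↔ index [201, 300].
201 + (141.0−125.5)·(300−201)/(225.4−125.5) = 201 + 15.5·99/99.9 ≈ 216.36, so AQI = 216.
PM10 223.7: bracket 150.7–256.7 → index 51–100; slope 49/106.0, offset 73.0.
AQI = 51 + 49/106.0·73.0 ≈ 84.75 ⇒ 85.
CO: 10.3 lies in 9.5–12.4, so I_lo=101, I_hi=150, C_lo=9.5, C_hi=12.4.
(150−101)/(12.4−9.5) × (10.3−9.5) + 101 = 49/2.9 × 0.8 + 101 ≈ 114.52 → 115.
Sub-indices: PM2.5→216, PM10→85, CO→115. Overall AQI = max = 216; dominant pollutant is PM2.5.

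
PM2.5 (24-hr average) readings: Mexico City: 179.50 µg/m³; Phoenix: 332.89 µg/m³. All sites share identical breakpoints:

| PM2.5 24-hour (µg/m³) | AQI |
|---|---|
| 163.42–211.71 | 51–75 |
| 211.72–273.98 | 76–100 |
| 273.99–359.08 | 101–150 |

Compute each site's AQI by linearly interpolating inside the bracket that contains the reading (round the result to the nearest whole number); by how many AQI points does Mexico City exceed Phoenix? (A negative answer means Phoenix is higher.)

Mexico City: 179.50 lies in 163.42–211.71, so I_lo=51, I_hi=75, C_lo=163.42, C_hi=211.71.
(75−51)/(211.71−163.42) × (179.50−163.42) + 51 = 24/48.29 × 16.08 + 51 ≈ 58.99 → 59.
Phoenix: 332.89 ∈ [273.99, 359.08] ↔ index [101, 150].
101 + (332.89−273.99)·(150−101)/(359.08−273.99) = 101 + 58.90·49/85.09 ≈ 134.92, so AQI = 135.
AQIs: Mexico City=59, Phoenix=135. Mexico City (59) − Phoenix (135) = -76.

-76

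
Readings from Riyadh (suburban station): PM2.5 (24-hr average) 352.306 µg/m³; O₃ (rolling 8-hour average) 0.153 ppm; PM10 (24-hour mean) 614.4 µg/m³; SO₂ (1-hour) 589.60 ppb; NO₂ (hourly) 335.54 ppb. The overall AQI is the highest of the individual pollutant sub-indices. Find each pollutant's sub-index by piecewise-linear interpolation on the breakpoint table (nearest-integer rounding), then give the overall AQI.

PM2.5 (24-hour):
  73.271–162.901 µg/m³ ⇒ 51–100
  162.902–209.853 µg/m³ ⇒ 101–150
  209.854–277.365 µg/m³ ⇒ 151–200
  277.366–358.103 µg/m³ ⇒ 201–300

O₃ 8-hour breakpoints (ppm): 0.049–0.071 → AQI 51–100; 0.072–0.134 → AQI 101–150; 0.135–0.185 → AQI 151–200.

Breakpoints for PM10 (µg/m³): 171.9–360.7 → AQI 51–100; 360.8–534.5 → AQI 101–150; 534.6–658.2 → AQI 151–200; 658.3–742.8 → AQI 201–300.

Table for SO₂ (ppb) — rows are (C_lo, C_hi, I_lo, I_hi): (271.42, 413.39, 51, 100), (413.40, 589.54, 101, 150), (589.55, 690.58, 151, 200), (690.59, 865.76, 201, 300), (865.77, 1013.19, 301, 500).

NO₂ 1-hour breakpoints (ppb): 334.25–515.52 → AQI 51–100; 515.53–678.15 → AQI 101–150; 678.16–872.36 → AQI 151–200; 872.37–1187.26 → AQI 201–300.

PM2.5: 352.306 ∈ [277.366, 358.103] ↔ index [201, 300].
201 + (352.306−277.366)·(300−201)/(358.103−277.366) = 201 + 74.940·99/80.737 ≈ 292.89, so AQI = 293.
O₃ 0.153: bracket 0.135–0.185 → index 151–200; slope 49/0.050, offset 0.018.
AQI = 151 + 49/0.050·0.018 ≈ 168.64 ⇒ 169.
PM10: 614.4 lies in 534.6–658.2, so I_lo=151, I_hi=200, C_lo=534.6, C_hi=658.2.
(200−151)/(658.2−534.6) × (614.4−534.6) + 151 = 49/123.6 × 79.8 + 151 ≈ 182.64 → 183.
SO₂ 589.60: bracket 589.55–690.58 → index 151–200; slope 49/101.03, offset 0.05.
AQI = 151 + 49/101.03·0.05 ≈ 151.02 ⇒ 151.
NO₂: 335.54 ∈ [334.25, 515.52] ↔ index [51, 100].
51 + (335.54−334.25)·(100−51)/(515.52−334.25) = 51 + 1.29·49/181.27 ≈ 51.35, so AQI = 51.
Sub-indices: PM2.5→293, O₃→169, PM10→183, SO₂→151, NO₂→51. Overall AQI = max = 293; dominant pollutant is PM2.5.

293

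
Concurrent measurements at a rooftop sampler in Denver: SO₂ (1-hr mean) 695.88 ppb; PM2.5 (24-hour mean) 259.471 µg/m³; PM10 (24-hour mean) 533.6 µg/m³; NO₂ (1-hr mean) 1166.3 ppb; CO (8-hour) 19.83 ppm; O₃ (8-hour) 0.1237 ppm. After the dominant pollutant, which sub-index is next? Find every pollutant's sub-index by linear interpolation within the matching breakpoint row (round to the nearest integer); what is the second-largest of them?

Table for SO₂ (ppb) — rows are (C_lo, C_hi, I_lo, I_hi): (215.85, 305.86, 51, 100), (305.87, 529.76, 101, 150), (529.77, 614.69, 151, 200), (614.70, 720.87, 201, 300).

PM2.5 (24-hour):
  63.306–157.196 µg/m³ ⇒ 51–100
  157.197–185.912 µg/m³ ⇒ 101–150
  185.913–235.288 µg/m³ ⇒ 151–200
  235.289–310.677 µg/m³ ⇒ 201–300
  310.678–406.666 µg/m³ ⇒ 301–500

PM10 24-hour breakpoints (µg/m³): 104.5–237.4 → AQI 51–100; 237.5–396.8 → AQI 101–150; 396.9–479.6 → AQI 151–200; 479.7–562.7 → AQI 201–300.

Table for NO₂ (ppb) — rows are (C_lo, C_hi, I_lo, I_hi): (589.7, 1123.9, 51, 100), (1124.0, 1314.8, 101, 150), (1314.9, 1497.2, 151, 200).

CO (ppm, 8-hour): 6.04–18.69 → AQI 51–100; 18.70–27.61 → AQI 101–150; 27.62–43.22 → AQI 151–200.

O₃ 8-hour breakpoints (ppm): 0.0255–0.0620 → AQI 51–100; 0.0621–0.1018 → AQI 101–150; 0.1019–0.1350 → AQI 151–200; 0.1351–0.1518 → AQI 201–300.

SO₂ 695.88: bracket 614.70–720.87 → index 201–300; slope 99/106.17, offset 81.18.
AQI = 201 + 99/106.17·81.18 ≈ 276.70 ⇒ 277.
PM2.5 259.471: bracket 235.289–310.677 → index 201–300; slope 99/75.388, offset 24.182.
AQI = 201 + 99/75.388·24.182 ≈ 232.76 ⇒ 233.
PM10: 533.6 ∈ [479.7, 562.7] ↔ index [201, 300].
201 + (533.6−479.7)·(300−201)/(562.7−479.7) = 201 + 53.9·99/83.0 ≈ 265.29, so AQI = 265.
NO₂ 1166.3: bracket 1124.0–1314.8 → index 101–150; slope 49/190.8, offset 42.3.
AQI = 101 + 49/190.8·42.3 ≈ 111.86 ⇒ 112.
CO: 19.83 ∈ [18.70, 27.61] ↔ index [101, 150].
101 + (19.83−18.70)·(150−101)/(27.61−18.70) = 101 + 1.13·49/8.91 ≈ 107.21, so AQI = 107.
O₃: 0.1237 ∈ [0.1019, 0.1350] ↔ index [151, 200].
151 + (0.1237−0.1019)·(200−151)/(0.1350−0.1019) = 151 + 0.0218·49/0.0331 ≈ 183.27, so AQI = 183.
Sub-indices: SO₂→277, PM2.5→233, PM10→265, NO₂→112, CO→107, O₃→183. Ranked high→low: 277, 265, 233, 183, 112, 107. Second-highest sub-index = 265.

265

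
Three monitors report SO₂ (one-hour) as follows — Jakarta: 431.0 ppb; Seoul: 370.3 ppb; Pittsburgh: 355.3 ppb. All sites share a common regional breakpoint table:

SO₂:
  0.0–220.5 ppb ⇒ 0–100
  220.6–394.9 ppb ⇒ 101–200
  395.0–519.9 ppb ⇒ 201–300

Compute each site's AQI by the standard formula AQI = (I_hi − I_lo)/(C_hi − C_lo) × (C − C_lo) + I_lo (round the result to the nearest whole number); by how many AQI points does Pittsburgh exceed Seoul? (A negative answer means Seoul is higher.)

-8

Jakarta: 431.0 lies in 395.0–519.9, so I_lo=201, I_hi=300, C_lo=395.0, C_hi=519.9.
(300−201)/(519.9−395.0) × (431.0−395.0) + 201 = 99/124.9 × 36.0 + 201 ≈ 229.53 → 230.
Seoul: row 220.6–394.9 (AQI 101–200). (200−101)·(370.3−220.6)/(394.9−220.6) + 101 = 99·149.7/174.3 + 101 ≈ 186.03 → 186.
Pittsburgh: 355.3 lies in 220.6–394.9, so I_lo=101, I_hi=200, C_lo=220.6, C_hi=394.9.
(200−101)/(394.9−220.6) × (355.3−220.6) + 101 = 99/174.3 × 134.7 + 101 ≈ 177.51 → 178.
AQIs: Jakarta=230, Seoul=186, Pittsburgh=178. Pittsburgh (178) − Seoul (186) = -8.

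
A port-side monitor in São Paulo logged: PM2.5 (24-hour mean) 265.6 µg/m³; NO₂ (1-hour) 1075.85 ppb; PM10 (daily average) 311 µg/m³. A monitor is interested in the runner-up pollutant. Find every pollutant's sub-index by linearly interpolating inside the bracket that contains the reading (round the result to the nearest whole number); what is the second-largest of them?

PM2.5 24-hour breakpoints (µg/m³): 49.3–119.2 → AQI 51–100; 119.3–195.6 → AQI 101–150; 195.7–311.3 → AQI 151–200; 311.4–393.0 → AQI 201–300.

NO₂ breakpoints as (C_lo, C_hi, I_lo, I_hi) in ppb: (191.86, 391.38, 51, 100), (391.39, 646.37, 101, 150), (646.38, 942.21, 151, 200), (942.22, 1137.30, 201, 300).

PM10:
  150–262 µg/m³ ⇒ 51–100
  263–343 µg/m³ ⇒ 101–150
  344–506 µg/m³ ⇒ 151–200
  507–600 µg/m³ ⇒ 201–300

PM2.5: 265.6 lies in 195.7–311.3, so I_lo=151, I_hi=200, C_lo=195.7, C_hi=311.3.
(200−151)/(311.3−195.7) × (265.6−195.7) + 151 = 49/115.6 × 69.9 + 151 ≈ 180.63 → 181.
NO₂: 1075.85 ∈ [942.22, 1137.30] ↔ index [201, 300].
201 + (1075.85−942.22)·(300−201)/(1137.30−942.22) = 201 + 133.63·99/195.08 ≈ 268.82, so AQI = 269.
PM10: row 263–343 (AQI 101–150). (150−101)·(311−263)/(343−263) + 101 = 49·48/80 + 101 ≈ 130.40 → 130.
Sub-indices: PM2.5→181, NO₂→269, PM10→130. Ranked high→low: 269, 181, 130. Second-highest sub-index = 181.

181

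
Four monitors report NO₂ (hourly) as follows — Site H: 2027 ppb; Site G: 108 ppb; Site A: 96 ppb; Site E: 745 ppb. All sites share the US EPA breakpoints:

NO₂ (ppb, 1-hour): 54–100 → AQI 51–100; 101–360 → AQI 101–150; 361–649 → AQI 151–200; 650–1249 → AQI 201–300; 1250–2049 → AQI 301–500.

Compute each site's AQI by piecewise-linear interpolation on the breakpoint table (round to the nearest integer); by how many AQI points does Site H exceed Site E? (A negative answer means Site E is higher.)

278

Site H: 2027 ∈ [1250, 2049] ↔ index [301, 500].
301 + (2027−1250)·(500−301)/(2049−1250) = 301 + 777·199/799 ≈ 494.52, so AQI = 495.
Site G: 108 lies in 101–360, so I_lo=101, I_hi=150, C_lo=101, C_hi=360.
(150−101)/(360−101) × (108−101) + 101 = 49/259 × 7 + 101 ≈ 102.32 → 102.
Site A 96: bracket 54–100 → index 51–100; slope 49/46, offset 42.
AQI = 51 + 49/46·42 ≈ 95.74 ⇒ 96.
Site E: 745 ∈ [650, 1249] ↔ index [201, 300].
201 + (745−650)·(300−201)/(1249−650) = 201 + 95·99/599 ≈ 216.70, so AQI = 217.
AQIs: Site H=495, Site G=102, Site A=96, Site E=217. Site H (495) − Site E (217) = 278.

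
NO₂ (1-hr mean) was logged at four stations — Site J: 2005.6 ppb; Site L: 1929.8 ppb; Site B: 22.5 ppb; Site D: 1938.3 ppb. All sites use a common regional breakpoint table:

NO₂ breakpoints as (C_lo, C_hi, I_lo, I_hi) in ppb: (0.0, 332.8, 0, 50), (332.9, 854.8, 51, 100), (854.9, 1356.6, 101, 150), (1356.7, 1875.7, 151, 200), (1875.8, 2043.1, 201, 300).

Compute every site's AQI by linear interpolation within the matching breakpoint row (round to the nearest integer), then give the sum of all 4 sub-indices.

752

Site J 2005.6: bracket 1875.8–2043.1 → index 201–300; slope 99/167.3, offset 129.8.
AQI = 201 + 99/167.3·129.8 ≈ 277.81 ⇒ 278.
Site L: 1929.8 ∈ [1875.8, 2043.1] ↔ index [201, 300].
201 + (1929.8−1875.8)·(300−201)/(2043.1−1875.8) = 201 + 54.0·99/167.3 ≈ 232.95, so AQI = 233.
Site B 22.5: bracket 0.0–332.8 → index 0–50; slope 50/332.8, offset 22.5.
AQI = 0 + 50/332.8·22.5 ≈ 3.38 ⇒ 3.
Site D: row 1875.8–2043.1 (AQI 201–300). (300−201)·(1938.3−1875.8)/(2043.1−1875.8) + 201 = 99·62.5/167.3 + 201 ≈ 237.98 → 238.
AQIs: Site J=278, Site L=233, Site B=3, Site D=238. Sum = 278 + 233 + 3 + 238 = 752.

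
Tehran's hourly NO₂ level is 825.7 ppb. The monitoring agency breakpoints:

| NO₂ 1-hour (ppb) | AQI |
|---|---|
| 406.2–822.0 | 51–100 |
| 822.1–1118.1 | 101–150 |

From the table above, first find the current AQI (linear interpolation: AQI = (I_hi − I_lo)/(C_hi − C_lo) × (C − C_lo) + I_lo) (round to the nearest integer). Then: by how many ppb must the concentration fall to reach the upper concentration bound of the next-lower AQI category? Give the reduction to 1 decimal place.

NO₂ 825.7: bracket 822.1–1118.1 → index 101–150; slope 49/296.0, offset 3.6.
AQI = 101 + 49/296.0·3.6 ≈ 101.60 ⇒ 102.
Current AQI 102 is in the Unhealthy for Sensitive Groups range (101–150). The next-lower category tops out at AQI 100, whose upper concentration bound is 822.0 ppb.
Reduction needed = 825.7 − 822.0 = 3.7 ppb.

3.7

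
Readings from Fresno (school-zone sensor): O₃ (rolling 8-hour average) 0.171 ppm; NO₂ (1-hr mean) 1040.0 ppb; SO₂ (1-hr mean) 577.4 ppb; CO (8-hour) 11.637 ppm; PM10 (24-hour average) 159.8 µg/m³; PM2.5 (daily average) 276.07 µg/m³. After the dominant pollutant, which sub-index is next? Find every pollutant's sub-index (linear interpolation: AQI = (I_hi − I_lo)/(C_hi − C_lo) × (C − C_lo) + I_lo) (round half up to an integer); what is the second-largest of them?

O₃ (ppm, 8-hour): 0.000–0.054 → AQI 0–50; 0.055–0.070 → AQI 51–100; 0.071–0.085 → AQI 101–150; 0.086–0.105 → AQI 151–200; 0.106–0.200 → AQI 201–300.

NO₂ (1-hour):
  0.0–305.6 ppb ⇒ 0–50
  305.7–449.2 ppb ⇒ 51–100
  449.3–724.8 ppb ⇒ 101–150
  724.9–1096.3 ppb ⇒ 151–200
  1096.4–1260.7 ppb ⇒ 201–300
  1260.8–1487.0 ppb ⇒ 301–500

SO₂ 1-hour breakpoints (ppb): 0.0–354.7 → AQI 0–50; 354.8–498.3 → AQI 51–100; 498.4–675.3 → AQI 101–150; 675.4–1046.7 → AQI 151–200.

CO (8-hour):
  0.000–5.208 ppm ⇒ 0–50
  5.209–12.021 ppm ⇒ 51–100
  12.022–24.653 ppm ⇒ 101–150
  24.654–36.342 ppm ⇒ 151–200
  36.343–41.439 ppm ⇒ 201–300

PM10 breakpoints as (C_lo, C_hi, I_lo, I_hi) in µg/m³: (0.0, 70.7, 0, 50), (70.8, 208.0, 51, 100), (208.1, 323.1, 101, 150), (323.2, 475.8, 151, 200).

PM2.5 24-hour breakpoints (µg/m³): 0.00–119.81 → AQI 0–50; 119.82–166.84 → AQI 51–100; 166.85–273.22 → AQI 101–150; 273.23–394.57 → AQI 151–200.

193

O₃: 0.171 lies in 0.106–0.200, so I_lo=201, I_hi=300, C_lo=0.106, C_hi=0.200.
(300−201)/(0.200−0.106) × (0.171−0.106) + 201 = 99/0.094 × 0.065 + 201 ≈ 269.46 → 269.
NO₂ 1040.0: bracket 724.9–1096.3 → index 151–200; slope 49/371.4, offset 315.1.
AQI = 151 + 49/371.4·315.1 ≈ 192.57 ⇒ 193.
SO₂ 577.4: bracket 498.4–675.3 → index 101–150; slope 49/176.9, offset 79.0.
AQI = 101 + 49/176.9·79.0 ≈ 122.88 ⇒ 123.
CO 11.637: bracket 5.209–12.021 → index 51–100; slope 49/6.812, offset 6.428.
AQI = 51 + 49/6.812·6.428 ≈ 97.24 ⇒ 97.
PM10 159.8: bracket 70.8–208.0 → index 51–100; slope 49/137.2, offset 89.0.
AQI = 51 + 49/137.2·89.0 ≈ 82.79 ⇒ 83.
PM2.5: 276.07 ∈ [273.23, 394.57] ↔ index [151, 200].
151 + (276.07−273.23)·(200−151)/(394.57−273.23) = 151 + 2.84·49/121.34 ≈ 152.15, so AQI = 152.
Sub-indices: O₃→269, NO₂→193, SO₂→123, CO→97, PM10→83, PM2.5→152. Ranked high→low: 269, 193, 152, 123, 97, 83. Second-highest sub-index = 193.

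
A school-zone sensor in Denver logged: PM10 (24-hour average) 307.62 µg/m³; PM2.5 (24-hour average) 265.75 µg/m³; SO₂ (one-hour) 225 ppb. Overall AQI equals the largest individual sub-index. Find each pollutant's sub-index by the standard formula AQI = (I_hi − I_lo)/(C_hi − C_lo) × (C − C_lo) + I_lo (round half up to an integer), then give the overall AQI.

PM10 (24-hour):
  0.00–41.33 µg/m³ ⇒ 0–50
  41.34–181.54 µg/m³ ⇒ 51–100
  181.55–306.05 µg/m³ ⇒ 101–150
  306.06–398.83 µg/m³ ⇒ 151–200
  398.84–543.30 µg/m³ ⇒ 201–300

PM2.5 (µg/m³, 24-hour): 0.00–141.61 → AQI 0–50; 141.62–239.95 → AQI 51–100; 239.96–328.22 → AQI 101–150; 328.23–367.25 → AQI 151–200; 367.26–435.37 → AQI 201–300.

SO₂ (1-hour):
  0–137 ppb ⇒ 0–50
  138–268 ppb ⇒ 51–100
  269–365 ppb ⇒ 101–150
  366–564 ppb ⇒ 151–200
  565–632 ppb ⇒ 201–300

152

PM10: 307.62 lies in 306.06–398.83, so I_lo=151, I_hi=200, C_lo=306.06, C_hi=398.83.
(200−151)/(398.83−306.06) × (307.62−306.06) + 151 = 49/92.77 × 1.56 + 151 ≈ 151.82 → 152.
PM2.5: 265.75 ∈ [239.96, 328.22] ↔ index [101, 150].
101 + (265.75−239.96)·(150−101)/(328.22−239.96) = 101 + 25.79·49/88.26 ≈ 115.32, so AQI = 115.
SO₂: 225 ∈ [138, 268] ↔ index [51, 100].
51 + (225−138)·(100−51)/(268−138) = 51 + 87·49/130 ≈ 83.79, so AQI = 84.
Sub-indices: PM10→152, PM2.5→115, SO₂→84. Overall AQI = max = 152; dominant pollutant is PM10.
AQI 152: Unhealthy.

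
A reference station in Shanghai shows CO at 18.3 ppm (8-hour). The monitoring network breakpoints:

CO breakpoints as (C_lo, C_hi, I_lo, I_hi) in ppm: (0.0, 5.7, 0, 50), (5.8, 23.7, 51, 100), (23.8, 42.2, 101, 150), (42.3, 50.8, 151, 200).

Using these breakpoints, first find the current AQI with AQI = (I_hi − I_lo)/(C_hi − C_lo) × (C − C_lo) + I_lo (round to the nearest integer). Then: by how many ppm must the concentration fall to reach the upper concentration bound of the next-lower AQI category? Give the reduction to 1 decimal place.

12.6

CO: 18.3 ∈ [5.8, 23.7] ↔ index [51, 100].
51 + (18.3−5.8)·(100−51)/(23.7−5.8) = 51 + 12.5·49/17.9 ≈ 85.22, so AQI = 85.
Current AQI 85 is in the Moderate range (51–100). The next-lower category tops out at AQI 50, whose upper concentration bound is 5.7 ppm.
Reduction needed = 18.3 − 5.7 = 12.6 ppm.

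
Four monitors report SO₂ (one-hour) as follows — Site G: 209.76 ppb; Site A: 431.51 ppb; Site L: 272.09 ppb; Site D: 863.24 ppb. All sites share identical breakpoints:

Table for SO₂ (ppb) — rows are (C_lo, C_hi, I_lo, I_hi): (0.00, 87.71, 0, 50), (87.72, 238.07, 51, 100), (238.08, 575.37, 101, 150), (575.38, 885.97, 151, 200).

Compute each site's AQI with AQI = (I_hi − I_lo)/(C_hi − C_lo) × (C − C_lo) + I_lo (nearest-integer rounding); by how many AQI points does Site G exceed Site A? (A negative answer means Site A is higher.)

Site G 209.76: bracket 87.72–238.07 → index 51–100; slope 49/150.35, offset 122.04.
AQI = 51 + 49/150.35·122.04 ≈ 90.77 ⇒ 91.
Site A: 431.51 ∈ [238.08, 575.37] ↔ index [101, 150].
101 + (431.51−238.08)·(150−101)/(575.37−238.08) = 101 + 193.43·49/337.29 ≈ 129.10, so AQI = 129.
Site L: row 238.08–575.37 (AQI 101–150). (150−101)·(272.09−238.08)/(575.37−238.08) + 101 = 49·34.01/337.29 + 101 ≈ 105.94 → 106.
Site D: 863.24 ∈ [575.38, 885.97] ↔ index [151, 200].
151 + (863.24−575.38)·(200−151)/(885.97−575.38) = 151 + 287.86·49/310.59 ≈ 196.41, so AQI = 196.
AQIs: Site G=91, Site A=129, Site L=106, Site D=196. Site G (91) − Site A (129) = -38.

-38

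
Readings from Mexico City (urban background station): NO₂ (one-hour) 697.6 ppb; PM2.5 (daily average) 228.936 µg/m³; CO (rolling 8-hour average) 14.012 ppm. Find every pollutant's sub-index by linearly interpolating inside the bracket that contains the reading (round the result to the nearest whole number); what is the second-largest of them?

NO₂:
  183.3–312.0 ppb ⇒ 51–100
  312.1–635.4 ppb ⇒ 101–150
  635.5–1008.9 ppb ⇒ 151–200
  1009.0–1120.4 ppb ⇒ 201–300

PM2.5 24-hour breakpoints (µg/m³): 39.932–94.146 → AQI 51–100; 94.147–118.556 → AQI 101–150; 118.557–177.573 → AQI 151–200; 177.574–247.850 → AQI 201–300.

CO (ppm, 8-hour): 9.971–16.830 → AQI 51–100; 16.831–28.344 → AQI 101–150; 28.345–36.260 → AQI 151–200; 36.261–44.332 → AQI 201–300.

159

NO₂: 697.6 lies in 635.5–1008.9, so I_lo=151, I_hi=200, C_lo=635.5, C_hi=1008.9.
(200−151)/(1008.9−635.5) × (697.6−635.5) + 151 = 49/373.4 × 62.1 + 151 ≈ 159.15 → 159.
PM2.5 228.936: bracket 177.574–247.850 → index 201–300; slope 99/70.276, offset 51.362.
AQI = 201 + 99/70.276·51.362 ≈ 273.36 ⇒ 273.
CO: 14.012 lies in 9.971–16.830, so I_lo=51, I_hi=100, C_lo=9.971, C_hi=16.830.
(100−51)/(16.830−9.971) × (14.012−9.971) + 51 = 49/6.859 × 4.041 + 51 ≈ 79.87 → 80.
Sub-indices: NO₂→159, PM2.5→273, CO→80. Ranked high→low: 273, 159, 80. Second-highest sub-index = 159.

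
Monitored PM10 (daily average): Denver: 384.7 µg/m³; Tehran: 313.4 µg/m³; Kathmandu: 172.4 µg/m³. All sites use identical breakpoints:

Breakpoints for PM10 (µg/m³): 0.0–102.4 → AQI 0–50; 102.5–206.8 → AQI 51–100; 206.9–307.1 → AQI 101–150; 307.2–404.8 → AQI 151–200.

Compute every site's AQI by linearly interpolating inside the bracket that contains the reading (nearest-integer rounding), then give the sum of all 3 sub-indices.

Denver: 384.7 lies in 307.2–404.8, so I_lo=151, I_hi=200, C_lo=307.2, C_hi=404.8.
(200−151)/(404.8−307.2) × (384.7−307.2) + 151 = 49/97.6 × 77.5 + 151 ≈ 189.91 → 190.
Tehran: 313.4 ∈ [307.2, 404.8] ↔ index [151, 200].
151 + (313.4−307.2)·(200−151)/(404.8−307.2) = 151 + 6.2·49/97.6 ≈ 154.11, so AQI = 154.
Kathmandu: 172.4 ∈ [102.5, 206.8] ↔ index [51, 100].
51 + (172.4−102.5)·(100−51)/(206.8−102.5) = 51 + 69.9·49/104.3 ≈ 83.84, so AQI = 84.
AQIs: Denver=190, Tehran=154, Kathmandu=84. Sum = 190 + 154 + 84 = 428.

428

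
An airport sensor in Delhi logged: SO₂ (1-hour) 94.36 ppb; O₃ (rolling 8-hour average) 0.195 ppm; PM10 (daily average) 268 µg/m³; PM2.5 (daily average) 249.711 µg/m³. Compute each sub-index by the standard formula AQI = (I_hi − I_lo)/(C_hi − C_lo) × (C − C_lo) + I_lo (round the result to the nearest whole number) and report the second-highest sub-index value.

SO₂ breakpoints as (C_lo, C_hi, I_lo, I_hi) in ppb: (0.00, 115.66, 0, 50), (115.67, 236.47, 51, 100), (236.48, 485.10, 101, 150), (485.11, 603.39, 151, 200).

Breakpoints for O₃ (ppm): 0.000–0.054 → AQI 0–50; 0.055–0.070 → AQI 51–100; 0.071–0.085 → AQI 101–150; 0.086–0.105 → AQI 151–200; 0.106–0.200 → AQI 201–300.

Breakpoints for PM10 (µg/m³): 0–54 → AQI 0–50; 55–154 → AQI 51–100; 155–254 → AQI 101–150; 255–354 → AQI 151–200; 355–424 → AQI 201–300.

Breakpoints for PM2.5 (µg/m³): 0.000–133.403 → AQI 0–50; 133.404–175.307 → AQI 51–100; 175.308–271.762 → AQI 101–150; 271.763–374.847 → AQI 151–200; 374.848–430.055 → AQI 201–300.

SO₂: 94.36 lies in 0.00–115.66, so I_lo=0, I_hi=50, C_lo=0.00, C_hi=115.66.
(50−0)/(115.66−0.00) × (94.36−0.00) + 0 = 50/115.66 × 94.36 + 0 ≈ 40.79 → 41.
O₃: 0.195 lies in 0.106–0.200, so I_lo=201, I_hi=300, C_lo=0.106, C_hi=0.200.
(300−201)/(0.200−0.106) × (0.195−0.106) + 201 = 99/0.094 × 0.089 + 201 ≈ 294.73 → 295.
PM10: row 255–354 (AQI 151–200). (200−151)·(268−255)/(354−255) + 151 = 49·13/99 + 151 ≈ 157.43 → 157.
PM2.5: row 175.308–271.762 (AQI 101–150). (150−101)·(249.711−175.308)/(271.762−175.308) + 101 = 49·74.403/96.454 + 101 ≈ 138.80 → 139.
Sub-indices: SO₂→41, O₃→295, PM10→157, PM2.5→139. Ranked high→low: 295, 157, 139, 41. Second-highest sub-index = 157.

157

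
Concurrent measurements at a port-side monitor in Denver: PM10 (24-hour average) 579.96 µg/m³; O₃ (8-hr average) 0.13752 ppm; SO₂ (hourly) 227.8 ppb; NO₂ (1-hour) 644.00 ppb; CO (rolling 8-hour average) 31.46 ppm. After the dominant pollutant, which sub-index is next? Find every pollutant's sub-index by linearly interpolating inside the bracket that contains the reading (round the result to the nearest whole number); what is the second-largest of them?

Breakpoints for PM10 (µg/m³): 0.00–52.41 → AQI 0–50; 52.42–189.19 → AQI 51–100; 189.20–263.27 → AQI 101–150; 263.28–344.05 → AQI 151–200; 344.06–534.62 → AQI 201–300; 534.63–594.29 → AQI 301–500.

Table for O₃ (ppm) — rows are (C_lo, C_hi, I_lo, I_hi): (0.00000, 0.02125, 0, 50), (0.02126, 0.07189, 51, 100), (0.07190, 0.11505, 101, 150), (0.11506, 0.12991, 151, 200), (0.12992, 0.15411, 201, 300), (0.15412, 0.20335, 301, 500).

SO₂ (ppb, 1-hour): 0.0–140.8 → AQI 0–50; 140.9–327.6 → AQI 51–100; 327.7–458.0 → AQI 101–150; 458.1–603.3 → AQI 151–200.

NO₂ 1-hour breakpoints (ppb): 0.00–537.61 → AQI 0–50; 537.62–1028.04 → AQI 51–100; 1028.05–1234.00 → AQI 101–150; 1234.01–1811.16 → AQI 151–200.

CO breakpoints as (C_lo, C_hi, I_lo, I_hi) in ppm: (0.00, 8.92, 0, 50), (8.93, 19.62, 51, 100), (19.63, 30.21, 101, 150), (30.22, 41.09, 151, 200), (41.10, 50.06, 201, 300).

232

PM10: row 534.63–594.29 (AQI 301–500). (500−301)·(579.96−534.63)/(594.29−534.63) + 301 = 199·45.33/59.66 + 301 ≈ 452.20 → 452.
O₃ 0.13752: bracket 0.12992–0.15411 → index 201–300; slope 99/0.02419, offset 0.00760.
AQI = 201 + 99/0.02419·0.00760 ≈ 232.10 ⇒ 232.
SO₂: row 140.9–327.6 (AQI 51–100). (100−51)·(227.8−140.9)/(327.6−140.9) + 51 = 49·86.9/186.7 + 51 ≈ 73.81 → 74.
NO₂: 644.00 ∈ [537.62, 1028.04] ↔ index [51, 100].
51 + (644.00−537.62)·(100−51)/(1028.04−537.62) = 51 + 106.38·49/490.42 ≈ 61.63, so AQI = 62.
CO: 31.46 ∈ [30.22, 41.09] ↔ index [151, 200].
151 + (31.46−30.22)·(200−151)/(41.09−30.22) = 151 + 1.24·49/10.87 ≈ 156.59, so AQI = 157.
Sub-indices: PM10→452, O₃→232, SO₂→74, NO₂→62, CO→157. Ranked high→low: 452, 232, 157, 74, 62. Second-highest sub-index = 232.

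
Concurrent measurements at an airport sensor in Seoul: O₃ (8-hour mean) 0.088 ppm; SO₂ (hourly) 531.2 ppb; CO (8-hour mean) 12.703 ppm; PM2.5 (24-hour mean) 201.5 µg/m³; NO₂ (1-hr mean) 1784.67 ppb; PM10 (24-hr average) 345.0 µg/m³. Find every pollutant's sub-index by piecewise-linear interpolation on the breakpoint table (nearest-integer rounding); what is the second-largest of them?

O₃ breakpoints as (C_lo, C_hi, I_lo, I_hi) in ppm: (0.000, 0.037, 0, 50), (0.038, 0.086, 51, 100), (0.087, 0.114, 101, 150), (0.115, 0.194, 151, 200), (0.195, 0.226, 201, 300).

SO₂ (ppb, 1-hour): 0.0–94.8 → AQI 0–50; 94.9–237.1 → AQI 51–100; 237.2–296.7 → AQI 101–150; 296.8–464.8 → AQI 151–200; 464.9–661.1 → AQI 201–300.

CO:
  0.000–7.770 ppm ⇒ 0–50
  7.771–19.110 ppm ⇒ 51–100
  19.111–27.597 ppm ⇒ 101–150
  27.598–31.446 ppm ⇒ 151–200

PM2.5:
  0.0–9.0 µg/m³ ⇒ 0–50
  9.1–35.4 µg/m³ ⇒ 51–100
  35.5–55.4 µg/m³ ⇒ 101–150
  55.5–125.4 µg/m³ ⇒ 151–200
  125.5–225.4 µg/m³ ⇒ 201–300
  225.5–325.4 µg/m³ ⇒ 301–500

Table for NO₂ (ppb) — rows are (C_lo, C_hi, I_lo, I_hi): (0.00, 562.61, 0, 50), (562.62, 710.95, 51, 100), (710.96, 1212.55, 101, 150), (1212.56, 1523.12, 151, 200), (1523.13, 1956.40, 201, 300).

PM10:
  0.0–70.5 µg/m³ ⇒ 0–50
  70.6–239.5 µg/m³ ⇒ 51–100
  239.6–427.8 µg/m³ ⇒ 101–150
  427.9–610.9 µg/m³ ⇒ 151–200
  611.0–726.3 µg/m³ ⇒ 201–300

261

O₃: 0.088 lies in 0.087–0.114, so I_lo=101, I_hi=150, C_lo=0.087, C_hi=0.114.
(150−101)/(0.114−0.087) × (0.088−0.087) + 101 = 49/0.027 × 0.001 + 101 ≈ 102.81 → 103.
SO₂: row 464.9–661.1 (AQI 201–300). (300−201)·(531.2−464.9)/(661.1−464.9) + 201 = 99·66.3/196.2 + 201 ≈ 234.45 → 234.
CO: row 7.771–19.110 (AQI 51–100). (100−51)·(12.703−7.771)/(19.110−7.771) + 51 = 49·4.932/11.339 + 51 ≈ 72.31 → 72.
PM2.5: 201.5 lies in 125.5–225.4, so I_lo=201, I_hi=300, C_lo=125.5, C_hi=225.4.
(300−201)/(225.4−125.5) × (201.5−125.5) + 201 = 99/99.9 × 76.0 + 201 ≈ 276.32 → 276.
NO₂: 1784.67 ∈ [1523.13, 1956.40] ↔ index [201, 300].
201 + (1784.67−1523.13)·(300−201)/(1956.40−1523.13) = 201 + 261.54·99/433.27 ≈ 260.76, so AQI = 261.
PM10 345.0: bracket 239.6–427.8 → index 101–150; slope 49/188.2, offset 105.4.
AQI = 101 + 49/188.2·105.4 ≈ 128.44 ⇒ 128.
Sub-indices: O₃→103, SO₂→234, CO→72, PM2.5→276, NO₂→261, PM10→128. Ranked high→low: 276, 261, 234, 128, 103, 72. Second-highest sub-index = 261.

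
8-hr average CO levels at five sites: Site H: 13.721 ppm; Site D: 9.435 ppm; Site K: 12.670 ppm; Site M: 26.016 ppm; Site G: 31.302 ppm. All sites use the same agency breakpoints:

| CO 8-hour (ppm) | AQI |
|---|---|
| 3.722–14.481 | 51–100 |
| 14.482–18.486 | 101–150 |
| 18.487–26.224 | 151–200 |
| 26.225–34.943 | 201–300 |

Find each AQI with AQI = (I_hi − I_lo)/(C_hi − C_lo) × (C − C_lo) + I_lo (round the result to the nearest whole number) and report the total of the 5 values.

724

Site H: 13.721 lies in 3.722–14.481, so I_lo=51, I_hi=100, C_lo=3.722, C_hi=14.481.
(100−51)/(14.481−3.722) × (13.721−3.722) + 51 = 49/10.759 × 9.999 + 51 ≈ 96.54 → 97.
Site D 9.435: bracket 3.722–14.481 → index 51–100; slope 49/10.759, offset 5.713.
AQI = 51 + 49/10.759·5.713 ≈ 77.02 ⇒ 77.
Site K: 12.670 lies in 3.722–14.481, so I_lo=51, I_hi=100, C_lo=3.722, C_hi=14.481.
(100−51)/(14.481−3.722) × (12.670−3.722) + 51 = 49/10.759 × 8.948 + 51 ≈ 91.75 → 92.
Site M: row 18.487–26.224 (AQI 151–200). (200−151)·(26.016−18.487)/(26.224−18.487) + 151 = 49·7.529/7.737 + 151 ≈ 198.68 → 199.
Site G: row 26.225–34.943 (AQI 201–300). (300−201)·(31.302−26.225)/(34.943−26.225) + 201 = 99·5.077/8.718 + 201 ≈ 258.65 → 259.
AQIs: Site H=97, Site D=77, Site K=92, Site M=199, Site G=259. Sum = 97 + 77 + 92 + 199 + 259 = 724.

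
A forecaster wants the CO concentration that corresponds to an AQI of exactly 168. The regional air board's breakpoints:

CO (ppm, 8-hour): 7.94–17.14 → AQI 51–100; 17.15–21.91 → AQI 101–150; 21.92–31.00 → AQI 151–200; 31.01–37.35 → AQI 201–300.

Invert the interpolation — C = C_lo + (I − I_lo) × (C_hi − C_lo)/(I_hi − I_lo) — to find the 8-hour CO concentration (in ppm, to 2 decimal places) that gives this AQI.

AQI 168 lies in the 151–200 band, which corresponds to 21.92–31.00 ppm.
C = 21.92 + (168−151)×(31.00−21.92)/(200−151) = 21.92 + 17×9.08/49 ≈ 25.0702 ppm → 25.07 ppm to 2 dp.

25.07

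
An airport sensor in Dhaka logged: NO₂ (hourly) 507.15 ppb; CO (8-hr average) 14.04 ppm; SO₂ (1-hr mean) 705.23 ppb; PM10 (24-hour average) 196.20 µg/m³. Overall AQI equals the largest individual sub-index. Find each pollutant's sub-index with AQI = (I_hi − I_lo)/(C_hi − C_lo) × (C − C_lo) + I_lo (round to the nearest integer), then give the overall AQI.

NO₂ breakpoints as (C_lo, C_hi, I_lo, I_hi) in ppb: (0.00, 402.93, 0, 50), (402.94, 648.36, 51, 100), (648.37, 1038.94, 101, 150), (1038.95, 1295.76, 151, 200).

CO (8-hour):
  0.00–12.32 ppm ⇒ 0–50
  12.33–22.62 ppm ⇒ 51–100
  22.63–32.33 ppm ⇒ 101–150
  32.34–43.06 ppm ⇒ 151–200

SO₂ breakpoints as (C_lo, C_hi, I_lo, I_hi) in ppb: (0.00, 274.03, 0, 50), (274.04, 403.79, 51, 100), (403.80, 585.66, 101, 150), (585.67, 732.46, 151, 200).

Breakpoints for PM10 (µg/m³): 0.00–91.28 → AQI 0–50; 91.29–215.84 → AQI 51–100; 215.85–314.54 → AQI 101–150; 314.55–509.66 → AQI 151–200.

191

NO₂: row 402.94–648.36 (AQI 51–100). (100−51)·(507.15−402.94)/(648.36−402.94) + 51 = 49·104.21/245.42 + 51 ≈ 71.81 → 72.
CO: 14.04 ∈ [12.33, 22.62] ↔ index [51, 100].
51 + (14.04−12.33)·(100−51)/(22.62−12.33) = 51 + 1.71·49/10.29 ≈ 59.14, so AQI = 59.
SO₂ 705.23: bracket 585.67–732.46 → index 151–200; slope 49/146.79, offset 119.56.
AQI = 151 + 49/146.79·119.56 ≈ 190.91 ⇒ 191.
PM10: 196.20 ∈ [91.29, 215.84] ↔ index [51, 100].
51 + (196.20−91.29)·(100−51)/(215.84−91.29) = 51 + 104.91·49/124.55 ≈ 92.27, so AQI = 92.
Sub-indices: NO₂→72, CO→59, SO₂→191, PM10→92. Overall AQI = max = 191; dominant pollutant is SO₂.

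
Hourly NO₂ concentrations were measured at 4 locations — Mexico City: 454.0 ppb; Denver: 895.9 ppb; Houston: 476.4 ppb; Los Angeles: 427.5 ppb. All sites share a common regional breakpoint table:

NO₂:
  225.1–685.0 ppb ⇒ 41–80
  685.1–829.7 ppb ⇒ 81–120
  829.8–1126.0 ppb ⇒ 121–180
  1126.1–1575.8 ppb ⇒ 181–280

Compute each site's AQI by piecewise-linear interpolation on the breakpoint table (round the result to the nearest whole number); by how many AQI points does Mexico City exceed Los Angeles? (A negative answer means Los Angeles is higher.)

Mexico City: 454.0 lies in 225.1–685.0, so I_lo=41, I_hi=80, C_lo=225.1, C_hi=685.0.
(80−41)/(685.0−225.1) × (454.0−225.1) + 41 = 39/459.9 × 228.9 + 41 ≈ 60.41 → 60.
Denver: row 829.8–1126.0 (AQI 121–180). (180−121)·(895.9−829.8)/(1126.0−829.8) + 121 = 59·66.1/296.2 + 121 ≈ 134.17 → 134.
Houston: 476.4 ∈ [225.1, 685.0] ↔ index [41, 80].
41 + (476.4−225.1)·(80−41)/(685.0−225.1) = 41 + 251.3·39/459.9 ≈ 62.31, so AQI = 62.
Los Angeles: 427.5 lies in 225.1–685.0, so I_lo=41, I_hi=80, C_lo=225.1, C_hi=685.0.
(80−41)/(685.0−225.1) × (427.5−225.1) + 41 = 39/459.9 × 202.4 + 41 ≈ 58.16 → 58.
AQIs: Mexico City=60, Denver=134, Houston=62, Los Angeles=58. Mexico City (60) − Los Angeles (58) = 2.

2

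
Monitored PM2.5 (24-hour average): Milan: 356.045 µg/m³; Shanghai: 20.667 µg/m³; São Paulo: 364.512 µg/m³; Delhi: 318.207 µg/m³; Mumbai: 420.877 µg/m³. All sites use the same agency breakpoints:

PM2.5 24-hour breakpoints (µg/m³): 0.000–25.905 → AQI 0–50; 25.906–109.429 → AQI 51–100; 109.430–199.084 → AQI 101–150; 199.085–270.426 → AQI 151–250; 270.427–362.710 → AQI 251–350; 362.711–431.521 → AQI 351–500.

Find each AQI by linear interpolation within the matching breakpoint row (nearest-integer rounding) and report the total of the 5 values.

Milan: 356.045 ∈ [270.427, 362.710] ↔ index [251, 350].
251 + (356.045−270.427)·(350−251)/(362.710−270.427) = 251 + 85.618·99/92.283 ≈ 342.85, so AQI = 343.
Shanghai: 20.667 lies in 0.000–25.905, so I_lo=0, I_hi=50, C_lo=0.000, C_hi=25.905.
(50−0)/(25.905−0.000) × (20.667−0.000) + 0 = 50/25.905 × 20.667 + 0 ≈ 39.89 → 40.
São Paulo: 364.512 lies in 362.711–431.521, so I_lo=351, I_hi=500, C_lo=362.711, C_hi=431.521.
(500−351)/(431.521−362.711) × (364.512−362.711) + 351 = 149/68.810 × 1.801 + 351 ≈ 354.90 → 355.
Delhi: 318.207 lies in 270.427–362.710, so I_lo=251, I_hi=350, C_lo=270.427, C_hi=362.710.
(350−251)/(362.710−270.427) × (318.207−270.427) + 251 = 99/92.283 × 47.780 + 251 ≈ 302.26 → 302.
Mumbai: 420.877 lies in 362.711–431.521, so I_lo=351, I_hi=500, C_lo=362.711, C_hi=431.521.
(500−351)/(431.521−362.711) × (420.877−362.711) + 351 = 149/68.810 × 58.166 + 351 ≈ 476.95 → 477.
AQIs: Milan=343, Shanghai=40, São Paulo=355, Delhi=302, Mumbai=477. Sum = 343 + 40 + 355 + 302 + 477 = 1517.

1517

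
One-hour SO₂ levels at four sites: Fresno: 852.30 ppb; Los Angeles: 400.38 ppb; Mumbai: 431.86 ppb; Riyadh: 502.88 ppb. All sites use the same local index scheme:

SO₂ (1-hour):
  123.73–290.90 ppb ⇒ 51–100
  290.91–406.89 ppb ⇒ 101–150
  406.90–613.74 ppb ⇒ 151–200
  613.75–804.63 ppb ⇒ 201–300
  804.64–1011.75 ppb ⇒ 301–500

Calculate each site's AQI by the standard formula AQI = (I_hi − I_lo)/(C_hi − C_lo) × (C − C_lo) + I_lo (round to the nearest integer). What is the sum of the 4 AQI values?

825

Fresno 852.30: bracket 804.64–1011.75 → index 301–500; slope 199/207.11, offset 47.66.
AQI = 301 + 199/207.11·47.66 ≈ 346.79 ⇒ 347.
Los Angeles: 400.38 ∈ [290.91, 406.89] ↔ index [101, 150].
101 + (400.38−290.91)·(150−101)/(406.89−290.91) = 101 + 109.47·49/115.98 ≈ 147.25, so AQI = 147.
Mumbai 431.86: bracket 406.90–613.74 → index 151–200; slope 49/206.84, offset 24.96.
AQI = 151 + 49/206.84·24.96 ≈ 156.91 ⇒ 157.
Riyadh: row 406.90–613.74 (AQI 151–200). (200−151)·(502.88−406.90)/(613.74−406.90) + 151 = 49·95.98/206.84 + 151 ≈ 173.74 → 174.
AQIs: Fresno=347, Los Angeles=147, Mumbai=157, Riyadh=174. Sum = 347 + 147 + 157 + 174 = 825.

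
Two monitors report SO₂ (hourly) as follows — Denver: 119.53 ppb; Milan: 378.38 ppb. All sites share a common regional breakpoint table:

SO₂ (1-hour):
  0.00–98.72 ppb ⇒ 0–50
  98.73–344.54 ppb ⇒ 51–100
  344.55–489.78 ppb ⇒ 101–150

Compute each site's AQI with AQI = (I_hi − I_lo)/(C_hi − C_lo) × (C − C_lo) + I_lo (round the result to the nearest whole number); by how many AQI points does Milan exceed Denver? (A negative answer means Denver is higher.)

57

Denver: 119.53 lies in 98.73–344.54, so I_lo=51, I_hi=100, C_lo=98.73, C_hi=344.54.
(100−51)/(344.54−98.73) × (119.53−98.73) + 51 = 49/245.81 × 20.80 + 51 ≈ 55.15 → 55.
Milan: 378.38 ∈ [344.55, 489.78] ↔ index [101, 150].
101 + (378.38−344.55)·(150−101)/(489.78−344.55) = 101 + 33.83·49/145.23 ≈ 112.41, so AQI = 112.
AQIs: Denver=55, Milan=112. Milan (112) − Denver (55) = 57.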